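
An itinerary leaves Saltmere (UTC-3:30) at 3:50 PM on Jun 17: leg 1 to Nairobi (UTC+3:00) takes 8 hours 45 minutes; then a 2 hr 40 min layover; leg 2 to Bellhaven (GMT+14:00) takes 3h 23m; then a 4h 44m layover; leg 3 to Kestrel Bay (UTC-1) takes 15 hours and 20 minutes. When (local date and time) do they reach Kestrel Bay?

5:12 AM on June 19

Convert departure to UTC: 3:50 PM + 3:30 = 7:20 PM UTC on Jun 17.
Add 8 hours and 45 minutes leg 1 → 4:05 AM UTC (Jun 18).
Add 2 hours and 40 minutes layover in Nairobi → 6:45 AM UTC.
Add 3 hours and 23 minutes leg 2 → 10:08 AM UTC.
Add 4 hours and 44 minutes layover in Bellhaven → 2:52 PM UTC.
Add 15 hours and 20 minutes leg 3 → 6:12 AM UTC (Jun 19).
Kestrel Bay is UTC−1:00, so local arrival = 6:12 AM − 1:00 = 5:12 AM on Jun 19.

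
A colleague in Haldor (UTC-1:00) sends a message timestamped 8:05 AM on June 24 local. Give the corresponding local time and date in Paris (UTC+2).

11:05 AM on June 24

In UTC: 8:05 AM + 1:00 = 9:05 AM on Jun 24.
Paris is UTC+2:00: 9:05 AM + 2:00 = 11:05 AM on Jun 24.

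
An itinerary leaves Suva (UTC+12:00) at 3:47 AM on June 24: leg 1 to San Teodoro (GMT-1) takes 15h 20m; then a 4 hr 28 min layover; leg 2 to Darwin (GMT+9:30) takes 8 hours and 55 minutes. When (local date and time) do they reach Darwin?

6:00 AM on June 25

Convert departure to UTC: 3:47 AM − 12:00 = 3:47 PM UTC on Jun 23.
Add 15 hours 20 minutes leg 1 → 7:07 AM UTC (Jun 24).
Add 4 hours 28 minutes layover in San Teodoro → 11:35 AM UTC.
Add 8 hours and 55 minutes leg 2 → 8:30 PM UTC.
Darwin is UTC+9:30, so local arrival = 8:30 PM + 9:30 = 6:00 AM on Jun 25.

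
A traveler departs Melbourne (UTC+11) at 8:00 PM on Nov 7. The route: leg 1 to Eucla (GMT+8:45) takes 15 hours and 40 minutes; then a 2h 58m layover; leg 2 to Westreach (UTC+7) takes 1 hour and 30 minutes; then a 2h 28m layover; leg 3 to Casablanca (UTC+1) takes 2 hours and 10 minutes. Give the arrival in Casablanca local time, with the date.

Convert departure to UTC: 8:00 PM − 11:00 = 9:00 AM UTC on Nov 7.
Add 15 hours and 40 minutes leg 1 → 12:40 AM UTC (Nov 8).
Add 2 hours 58 minutes layover in Eucla → 3:38 AM UTC.
Add 1 hour 30 minutes leg 2 → 5:08 AM UTC.
Add 2 hours 28 minutes layover in Westreach → 7:36 AM UTC.
Add 2 hours 10 minutes leg 3 → 9:46 AM UTC.
Casablanca is UTC+1:00, so local arrival = 9:46 AM + 1:00 = 10:46 AM on Nov 8.

10:46 AM on Nov 8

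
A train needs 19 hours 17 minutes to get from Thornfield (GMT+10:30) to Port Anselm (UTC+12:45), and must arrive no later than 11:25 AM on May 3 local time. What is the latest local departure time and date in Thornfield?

Target arrival in UTC: 11:25 AM − 12:45 = 10:40 PM on May 2.
Subtract 19 hours 17 minutes → departure 3:23 AM UTC on May 2.
Thornfield is UTC+10:30: 3:23 AM + 10:30 = 1:53 PM on May 2.

1:53 PM on May 2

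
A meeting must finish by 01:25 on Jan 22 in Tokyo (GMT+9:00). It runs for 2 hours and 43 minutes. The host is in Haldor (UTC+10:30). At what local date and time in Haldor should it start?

00:12 on January 22

Target end time in UTC: 01:25 − 9:00 = 16:25 on Jan 21.
Subtract 2 hours 43 minutes → start 13:42 UTC on Jan 21.
Haldor is UTC+10:30: 13:42 + 10:30 = 00:12 on Jan 22.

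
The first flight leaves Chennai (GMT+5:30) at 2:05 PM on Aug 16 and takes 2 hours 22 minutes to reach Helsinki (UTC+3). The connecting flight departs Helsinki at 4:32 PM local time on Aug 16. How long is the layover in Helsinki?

Convert departure to UTC: 2:05 PM − 5:30 = 8:35 AM UTC on Aug 16.
Add 2 hours and 22 minutes flight time → 10:57 AM UTC.
Helsinki is UTC+3:00, so local arrival = 10:57 AM + 3:00 = 1:57 PM on Aug 16.
Layover = 4:32 PM − 1:57 PM = 2 hours 35 minutes.

2 hours 35 minutes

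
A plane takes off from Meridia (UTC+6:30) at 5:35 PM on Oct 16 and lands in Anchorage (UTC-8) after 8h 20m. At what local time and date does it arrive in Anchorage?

Convert departure to UTC: 5:35 PM − 6:30 = 11:05 AM UTC on Oct 16.
Add 8 hours and 20 minutes travel time → 7:25 PM UTC.
Anchorage is UTC−8:00, so local arrival = 7:25 PM − 8:00 = 11:25 AM on Oct 16.

11:25 AM on October 16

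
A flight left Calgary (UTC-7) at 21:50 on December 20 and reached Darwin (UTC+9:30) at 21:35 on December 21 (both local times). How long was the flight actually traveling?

7 hours 15 minutes

Departure in UTC: 21:50 + 7:00 = 04:50 on Dec 21.
Arrival in UTC: 21:35 − 9:30 = 12:05 on Dec 21.
Elapsed = 12:05 − 04:50 = 7 hours 15 minutes.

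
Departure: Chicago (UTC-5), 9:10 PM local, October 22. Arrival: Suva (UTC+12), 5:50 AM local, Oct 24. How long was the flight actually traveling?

15 hours 40 minutes

Suva is 17:00 ahead of Chicago.
Clock-face elapsed time (ignoring zones) is 32 hours 40 minutes.
Actual elapsed = 32 hours 40 minutes − 17:00 = 15 hours 40 minutes.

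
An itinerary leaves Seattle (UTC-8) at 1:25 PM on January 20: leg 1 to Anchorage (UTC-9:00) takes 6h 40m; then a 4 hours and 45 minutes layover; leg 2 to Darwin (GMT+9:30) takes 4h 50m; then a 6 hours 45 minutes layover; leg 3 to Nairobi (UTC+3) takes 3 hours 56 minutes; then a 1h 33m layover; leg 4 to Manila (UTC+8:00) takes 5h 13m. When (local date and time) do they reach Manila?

3:07 PM on January 22

Convert departure to UTC: 1:25 PM + 8:00 = 9:25 PM UTC on Jan 20.
Add 6 hours 40 minutes leg 1 → 4:05 AM UTC (Jan 21).
Add 4 hours 45 minutes layover in Anchorage → 8:50 AM UTC.
Add 4 hours 50 minutes leg 2 → 1:40 PM UTC.
Add 6 hours and 45 minutes layover in Darwin → 8:25 PM UTC.
Add 3 hours and 56 minutes leg 3 → 12:21 AM UTC (Jan 22).
Add 1 hour 33 minutes layover in Nairobi → 1:54 AM UTC.
Add 5 hours and 13 minutes leg 4 → 7:07 AM UTC.
Manila is UTC+8:00, so local arrival = 7:07 AM + 8:00 = 3:07 PM on Jan 22.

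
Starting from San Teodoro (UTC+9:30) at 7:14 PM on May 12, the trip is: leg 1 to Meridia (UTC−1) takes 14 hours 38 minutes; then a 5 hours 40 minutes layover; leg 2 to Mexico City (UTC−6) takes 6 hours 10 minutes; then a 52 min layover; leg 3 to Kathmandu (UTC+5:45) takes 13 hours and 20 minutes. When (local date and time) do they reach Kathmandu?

Convert departure to UTC: 7:14 PM − 9:30 = 9:44 AM UTC on May 12.
Add 14 hours 38 minutes leg 1 → 12:22 AM UTC (May 13).
Add 5 hours and 40 minutes layover in Meridia → 6:02 AM UTC.
Add 6 hours 10 minutes leg 2 → 12:12 PM UTC.
Add 52 minutes layover in Mexico City → 1:04 PM UTC.
Add 13 hours 20 minutes leg 3 → 2:24 AM UTC (May 14).
Kathmandu is UTC+5:45, so local arrival = 2:24 AM + 5:45 = 8:09 AM on May 14.

8:09 AM on May 14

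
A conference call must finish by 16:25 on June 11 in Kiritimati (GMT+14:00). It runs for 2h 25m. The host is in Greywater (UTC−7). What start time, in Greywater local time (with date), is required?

17:00 on June 10

Target end time in UTC: 16:25 − 14:00 = 02:25 on Jun 11.
Subtract 2 hours and 25 minutes → start 00:00 UTC on Jun 11.
Greywater is UTC−7:00: 00:00 − 7:00 = 17:00 on Jun 10.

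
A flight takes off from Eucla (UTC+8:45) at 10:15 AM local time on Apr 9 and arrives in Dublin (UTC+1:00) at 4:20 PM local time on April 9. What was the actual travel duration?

13 hours 50 minutes

Departure in UTC: 10:15 AM − 8:45 = 1:30 AM on Apr 9.
Arrival in UTC: 4:20 PM − 1:00 = 3:20 PM on Apr 9.
Elapsed = 3:20 PM − 1:30 AM = 13 hours 50 minutes.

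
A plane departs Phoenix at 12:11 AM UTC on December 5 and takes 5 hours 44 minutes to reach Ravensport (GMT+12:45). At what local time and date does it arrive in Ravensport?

Departure is given in UTC: 12:11 AM on Dec 5.
Add 5 hours 44 minutes → 5:55 AM UTC.
Ravensport is UTC+12:45: 5:55 AM + 12:45 = 6:40 PM on Dec 5.

6:40 PM on December 5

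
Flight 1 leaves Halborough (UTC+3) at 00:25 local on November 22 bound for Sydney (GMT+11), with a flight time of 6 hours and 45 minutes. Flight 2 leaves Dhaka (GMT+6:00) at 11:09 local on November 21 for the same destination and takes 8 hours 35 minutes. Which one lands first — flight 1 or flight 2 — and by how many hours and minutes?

Flight 1 in UTC: 00:25 − 3:00 = 21:25 on Nov 21.
+6 hours 45 minutes → arrive 04:10 UTC on Nov 22.
Flight 2 in UTC: 11:09 − 6:00 = 05:09 on Nov 21.
+8 hours and 35 minutes → arrive 13:44 UTC on Nov 21.
Flight 2 lands earlier by 14 hours 26 minutes.

the second, by 14 hours 26 minutes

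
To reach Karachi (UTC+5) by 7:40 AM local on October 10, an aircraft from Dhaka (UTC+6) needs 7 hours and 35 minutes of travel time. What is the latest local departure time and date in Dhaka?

1:05 AM on October 10

Target arrival in UTC: 7:40 AM − 5:00 = 2:40 AM on Oct 10.
Subtract 7 hours 35 minutes → departure 7:05 PM UTC on Oct 9.
Dhaka is UTC+6:00: 7:05 PM + 6:00 = 1:05 AM on Oct 10.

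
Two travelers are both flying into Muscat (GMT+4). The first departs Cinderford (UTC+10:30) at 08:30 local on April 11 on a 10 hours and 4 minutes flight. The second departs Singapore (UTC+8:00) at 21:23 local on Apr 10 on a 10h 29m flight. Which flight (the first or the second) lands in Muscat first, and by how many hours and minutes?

the second, by 8 hours 12 minutes

Flight 1 in UTC: 08:30 − 10:30 = 22:00 on Apr 10.
+10 hours and 4 minutes → arrive 08:04 UTC on Apr 11.
Flight 2 in UTC: 21:23 − 8:00 = 13:23 on Apr 10.
+10 hours and 29 minutes → arrive 23:52 UTC on Apr 10.
Flight 2 lands earlier by 8 hours 12 minutes.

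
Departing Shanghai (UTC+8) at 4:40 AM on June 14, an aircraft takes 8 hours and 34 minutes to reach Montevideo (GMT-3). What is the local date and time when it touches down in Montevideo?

Montevideo is 11:00 behind Shanghai.
After 8 hours and 34 minutes it is 1:14 PM in Shanghai.
Shift by the zone difference: 1:14 PM − 11:00 = 2:14 AM on Jun 14 in Montevideo.

2:14 AM on June 14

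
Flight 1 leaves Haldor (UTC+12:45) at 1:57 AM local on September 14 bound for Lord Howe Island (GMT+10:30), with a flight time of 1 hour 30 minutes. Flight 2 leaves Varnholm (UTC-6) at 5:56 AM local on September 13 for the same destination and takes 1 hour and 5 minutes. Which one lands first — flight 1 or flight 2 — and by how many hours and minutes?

Flight 1 in UTC: 1:57 AM − 12:45 = 1:12 PM on Sep 13.
+1 hour 30 minutes → arrive 2:42 PM UTC on Sep 13.
Flight 2 in UTC: 5:56 AM + 6:00 = 11:56 AM on Sep 13.
+1 hour and 5 minutes → arrive 1:01 PM UTC on Sep 13.
Flight 2 lands earlier by 1 hour 41 minutes.

the second, by 1 hour 41 minutes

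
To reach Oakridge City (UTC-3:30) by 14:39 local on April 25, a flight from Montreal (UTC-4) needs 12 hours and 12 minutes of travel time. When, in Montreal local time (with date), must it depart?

01:57 on April 25

Target arrival in UTC: 14:39 + 3:30 = 18:09 on Apr 25.
Subtract 12 hours and 12 minutes → departure 05:57 UTC on Apr 25.
Montreal is UTC−4:00: 05:57 − 4:00 = 01:57 on Apr 25.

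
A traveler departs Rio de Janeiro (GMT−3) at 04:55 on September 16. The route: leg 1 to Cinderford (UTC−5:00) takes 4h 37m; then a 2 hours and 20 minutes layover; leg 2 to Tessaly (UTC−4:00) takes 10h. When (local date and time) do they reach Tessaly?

Convert departure to UTC: 04:55 + 3:00 = 07:55 UTC on Sep 16.
Add 4 hours and 37 minutes leg 1 → 12:32 UTC.
Add 2 hours 20 minutes layover in Cinderford → 14:52 UTC.
Add 10 hours leg 2 → 00:52 UTC (Sep 17).
Tessaly is UTC−4:00, so local arrival = 00:52 − 4:00 = 20:52 on Sep 16.

20:52 on September 16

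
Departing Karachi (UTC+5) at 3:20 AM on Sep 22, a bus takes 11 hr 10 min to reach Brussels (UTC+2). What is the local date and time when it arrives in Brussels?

11:30 AM on Sep 22

Convert departure to UTC: 3:20 AM − 5:00 = 10:20 PM UTC on Sep 21.
Add 11 hours 10 minutes travel time → 9:30 AM UTC (Sep 22).
Brussels is UTC+2:00, so local arrival = 9:30 AM + 2:00 = 11:30 AM on Sep 22.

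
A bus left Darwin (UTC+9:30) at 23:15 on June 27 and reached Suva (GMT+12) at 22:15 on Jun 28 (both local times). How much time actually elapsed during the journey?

Departure in UTC: 23:15 − 9:30 = 13:45 on Jun 27.
Arrival in UTC: 22:15 − 12:00 = 10:15 on Jun 28.
Elapsed = 10:15 − 13:45 (+1 day) = 20 hours 30 minutes.

20 hours 30 minutes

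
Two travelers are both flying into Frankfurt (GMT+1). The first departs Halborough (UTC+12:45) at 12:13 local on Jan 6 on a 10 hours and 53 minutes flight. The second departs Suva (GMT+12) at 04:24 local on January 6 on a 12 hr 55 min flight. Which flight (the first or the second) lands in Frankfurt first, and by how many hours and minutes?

Flight 1 in UTC: 12:13 − 12:45 = 23:28 on Jan 5.
+10 hours 53 minutes → arrive 10:21 UTC on Jan 6.
Flight 2 in UTC: 04:24 − 12:00 = 16:24 on Jan 5.
+12 hours 55 minutes → arrive 05:19 UTC on Jan 6.
Flight 2 lands earlier by 5 hours 2 minutes.

the second, by 5 hours 2 minutes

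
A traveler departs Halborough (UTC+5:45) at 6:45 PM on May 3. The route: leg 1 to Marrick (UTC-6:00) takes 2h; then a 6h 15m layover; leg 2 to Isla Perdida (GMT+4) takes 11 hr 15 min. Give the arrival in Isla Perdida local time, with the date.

12:30 PM on May 4

Convert departure to UTC: 6:45 PM − 5:45 = 1:00 PM UTC on May 3.
Add 2 hours leg 1 → 3:00 PM UTC.
Add 6 hours and 15 minutes layover in Marrick → 9:15 PM UTC.
Add 11 hours and 15 minutes leg 2 → 8:30 AM UTC (May 4).
Isla Perdida is UTC+4:00, so local arrival = 8:30 AM + 4:00 = 12:30 PM on May 4.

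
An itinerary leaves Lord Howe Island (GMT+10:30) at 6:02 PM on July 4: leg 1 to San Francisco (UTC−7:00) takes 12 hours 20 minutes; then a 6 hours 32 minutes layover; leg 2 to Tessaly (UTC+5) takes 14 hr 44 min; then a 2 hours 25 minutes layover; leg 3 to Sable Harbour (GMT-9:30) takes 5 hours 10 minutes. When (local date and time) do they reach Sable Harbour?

Convert departure to UTC: 6:02 PM − 10:30 = 7:32 AM UTC on Jul 4.
Add 12 hours and 20 minutes leg 1 → 7:52 PM UTC.
Add 6 hours and 32 minutes layover in San Francisco → 2:24 AM UTC (Jul 5).
Add 14 hours and 44 minutes leg 2 → 5:08 PM UTC.
Add 2 hours 25 minutes layover in Tessaly → 7:33 PM UTC.
Add 5 hours 10 minutes leg 3 → 12:43 AM UTC (Jul 6).
Sable Harbour is UTC−9:30, so local arrival = 12:43 AM − 9:30 = 3:13 PM on Jul 5.

3:13 PM on July 5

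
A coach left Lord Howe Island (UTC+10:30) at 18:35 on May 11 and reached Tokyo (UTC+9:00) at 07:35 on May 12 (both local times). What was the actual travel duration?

14 hours 30 minutes

Tokyo is 1:30 behind Lord Howe Island.
Clock-face elapsed time (ignoring zones) is 13 hours.
Actual elapsed = 13 hours + 1:30 = 14 hours 30 minutes.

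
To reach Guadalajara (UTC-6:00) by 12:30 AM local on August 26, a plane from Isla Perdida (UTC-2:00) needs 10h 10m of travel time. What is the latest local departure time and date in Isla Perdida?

6:20 PM on Aug 25

Target arrival in UTC: 12:30 AM + 6:00 = 6:30 AM on Aug 26.
Subtract 10 hours 10 minutes → departure 8:20 PM UTC on Aug 25.
Isla Perdida is UTC−2:00: 8:20 PM − 2:00 = 6:20 PM on Aug 25.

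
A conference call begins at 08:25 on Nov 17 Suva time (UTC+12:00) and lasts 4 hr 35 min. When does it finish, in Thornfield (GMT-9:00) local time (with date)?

Convert start to UTC: 08:25 − 12:00 = 20:25 UTC on Nov 16.
Add 4 hours and 35 minutes duration → 01:00 UTC (Nov 17).
Thornfield is UTC−9:00, so local end time = 01:00 − 9:00 = 16:00 on Nov 16.

16:00 on November 16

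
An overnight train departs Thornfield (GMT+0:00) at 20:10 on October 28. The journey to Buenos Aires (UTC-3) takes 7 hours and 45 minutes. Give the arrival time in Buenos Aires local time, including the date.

00:55 on October 29

Buenos Aires is 3:00 behind Thornfield.
After 7 hours and 45 minutes it is 03:55 (Oct 29) in Thornfield.
Shift by the zone difference: 03:55 − 3:00 = 00:55 on Oct 29 in Buenos Aires.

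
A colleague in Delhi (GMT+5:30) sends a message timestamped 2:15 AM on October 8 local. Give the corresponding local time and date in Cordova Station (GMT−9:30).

In UTC: 2:15 AM − 5:30 = 8:45 PM on Oct 7.
Cordova Station is UTC−9:30: 8:45 PM − 9:30 = 11:15 AM on Oct 7.

11:15 AM on Oct 7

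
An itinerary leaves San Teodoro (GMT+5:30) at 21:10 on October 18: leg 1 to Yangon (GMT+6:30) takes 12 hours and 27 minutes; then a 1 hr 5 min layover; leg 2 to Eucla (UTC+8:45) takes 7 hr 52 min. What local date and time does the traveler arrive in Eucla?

21:49 on Oct 19

Convert departure to UTC: 21:10 − 5:30 = 15:40 UTC on Oct 18.
Add 12 hours and 27 minutes leg 1 → 04:07 UTC (Oct 19).
Add 1 hour 5 minutes layover in Yangon → 05:12 UTC.
Add 7 hours 52 minutes leg 2 → 13:04 UTC.
Eucla is UTC+8:45, so local arrival = 13:04 + 8:45 = 21:49 on Oct 19.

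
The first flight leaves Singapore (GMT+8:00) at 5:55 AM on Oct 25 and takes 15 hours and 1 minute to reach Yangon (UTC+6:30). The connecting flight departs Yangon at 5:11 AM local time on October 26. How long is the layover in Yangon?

9 hours 45 minutes

Convert departure to UTC: 5:55 AM − 8:00 = 9:55 PM UTC on Oct 24.
Add 15 hours 1 minute flight time → 12:56 PM UTC (Oct 25).
Yangon is UTC+6:30, so local arrival = 12:56 PM + 6:30 = 7:26 PM on Oct 25.
Layover = 5:11 AM − 7:26 PM (+1 day) = 9 hours 45 minutes.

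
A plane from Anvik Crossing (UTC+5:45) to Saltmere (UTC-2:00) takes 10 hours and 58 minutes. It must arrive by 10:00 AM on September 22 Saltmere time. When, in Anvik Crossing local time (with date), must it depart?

Target arrival in UTC: 10:00 AM + 2:00 = 12:00 PM on Sep 22.
Subtract 10 hours and 58 minutes → departure 1:02 AM UTC on Sep 22.
Anvik Crossing is UTC+5:45: 1:02 AM + 5:45 = 6:47 AM on Sep 22.

6:47 AM on Sep 22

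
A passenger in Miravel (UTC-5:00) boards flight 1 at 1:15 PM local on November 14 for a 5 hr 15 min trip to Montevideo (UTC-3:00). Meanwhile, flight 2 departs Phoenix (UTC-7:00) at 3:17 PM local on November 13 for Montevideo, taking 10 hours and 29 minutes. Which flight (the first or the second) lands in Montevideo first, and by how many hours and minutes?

the second, by 14 hours 44 minutes

Flight 1 in UTC: 1:15 PM + 5:00 = 6:15 PM on Nov 14.
+5 hours 15 minutes → arrive 11:30 PM UTC on Nov 14.
Flight 2 in UTC: 3:17 PM + 7:00 = 10:17 PM on Nov 13.
+10 hours and 29 minutes → arrive 8:46 AM UTC on Nov 14.
Flight 2 lands earlier by 14 hours 44 minutes.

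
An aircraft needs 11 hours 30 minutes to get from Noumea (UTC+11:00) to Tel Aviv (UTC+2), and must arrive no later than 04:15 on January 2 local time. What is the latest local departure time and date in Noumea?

Target arrival in UTC: 04:15 − 2:00 = 02:15 on Jan 2.
Subtract 11 hours 30 minutes → departure 14:45 UTC on Jan 1.
Noumea is UTC+11:00: 14:45 + 11:00 = 01:45 on Jan 2.

01:45 on Jan 2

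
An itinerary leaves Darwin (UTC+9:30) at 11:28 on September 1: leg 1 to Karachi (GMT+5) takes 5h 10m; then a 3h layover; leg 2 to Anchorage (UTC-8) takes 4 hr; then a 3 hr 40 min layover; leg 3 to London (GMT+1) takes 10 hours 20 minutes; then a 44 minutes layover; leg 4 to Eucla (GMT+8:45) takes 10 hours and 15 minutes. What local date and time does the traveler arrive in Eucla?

23:52 on September 2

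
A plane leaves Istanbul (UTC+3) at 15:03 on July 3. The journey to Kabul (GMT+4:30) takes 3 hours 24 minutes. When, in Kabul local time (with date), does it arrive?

Kabul is 1:30 ahead of Istanbul.
After 3 hours and 24 minutes it is 18:27 in Istanbul.
Shift by the zone difference: 18:27 + 1:30 = 19:57 on Jul 3 in Kabul.

19:57 on July 3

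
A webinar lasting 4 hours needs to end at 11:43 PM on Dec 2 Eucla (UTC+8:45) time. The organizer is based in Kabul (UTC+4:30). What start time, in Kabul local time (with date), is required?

3:28 PM on Dec 2

Target end time in UTC: 11:43 PM − 8:45 = 2:58 PM on Dec 2.
Subtract 4 hours → start 10:58 AM UTC on Dec 2.
Kabul is UTC+4:30: 10:58 AM + 4:30 = 3:28 PM on Dec 2.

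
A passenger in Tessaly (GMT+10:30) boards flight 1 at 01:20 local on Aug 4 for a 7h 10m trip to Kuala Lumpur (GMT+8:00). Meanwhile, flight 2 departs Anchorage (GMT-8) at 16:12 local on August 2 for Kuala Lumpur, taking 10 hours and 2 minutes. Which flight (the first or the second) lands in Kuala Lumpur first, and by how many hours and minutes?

the second, by 11 hours 46 minutes

Flight 1 in UTC: 01:20 − 10:30 = 14:50 on Aug 3.
+7 hours 10 minutes → arrive 22:00 UTC on Aug 3.
Flight 2 in UTC: 16:12 + 8:00 = 00:12 on Aug 3.
+10 hours and 2 minutes → arrive 10:14 UTC on Aug 3.
Flight 2 lands earlier by 11 hours 46 minutes.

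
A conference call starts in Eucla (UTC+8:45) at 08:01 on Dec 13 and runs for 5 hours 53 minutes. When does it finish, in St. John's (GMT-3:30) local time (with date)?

Convert start to UTC: 08:01 − 8:45 = 23:16 UTC on Dec 12.
Add 5 hours 53 minutes duration → 05:09 UTC (Dec 13).
St. John's is UTC−3:30, so local end time = 05:09 − 3:30 = 01:39 on Dec 13.

01:39 on Dec 13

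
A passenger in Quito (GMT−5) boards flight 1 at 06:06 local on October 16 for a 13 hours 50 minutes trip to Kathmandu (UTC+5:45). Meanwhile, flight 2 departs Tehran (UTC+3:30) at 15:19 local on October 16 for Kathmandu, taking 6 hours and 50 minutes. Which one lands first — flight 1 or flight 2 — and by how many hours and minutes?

the second, by 6 hours 17 minutes

Flight 1 in UTC: 06:06 + 5:00 = 11:06 on Oct 16.
+13 hours 50 minutes → arrive 00:56 UTC on Oct 17.
Flight 2 in UTC: 15:19 − 3:30 = 11:49 on Oct 16.
+6 hours and 50 minutes → arrive 18:39 UTC on Oct 16.
Flight 2 lands earlier by 6 hours 17 minutes.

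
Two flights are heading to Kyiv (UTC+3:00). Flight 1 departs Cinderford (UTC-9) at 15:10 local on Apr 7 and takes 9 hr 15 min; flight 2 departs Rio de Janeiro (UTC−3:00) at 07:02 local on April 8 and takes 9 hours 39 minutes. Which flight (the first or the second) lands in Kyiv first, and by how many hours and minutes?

Flight 1 in UTC: 15:10 + 9:00 = 00:10 on Apr 8.
+9 hours 15 minutes → arrive 09:25 UTC on Apr 8.
Flight 2 in UTC: 07:02 + 3:00 = 10:02 on Apr 8.
+9 hours and 39 minutes → arrive 19:41 UTC on Apr 8.
Flight 1 lands earlier by 10 hours 16 minutes.

the first, by 10 hours 16 minutes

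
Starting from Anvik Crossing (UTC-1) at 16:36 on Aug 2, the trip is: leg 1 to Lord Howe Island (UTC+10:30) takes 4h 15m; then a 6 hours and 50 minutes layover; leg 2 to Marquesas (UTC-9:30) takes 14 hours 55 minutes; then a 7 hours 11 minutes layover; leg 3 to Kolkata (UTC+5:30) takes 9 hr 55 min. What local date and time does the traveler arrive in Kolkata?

18:12 on Aug 4

Convert departure to UTC: 16:36 + 1:00 = 17:36 UTC on Aug 2.
Add 4 hours 15 minutes leg 1 → 21:51 UTC.
Add 6 hours and 50 minutes layover in Lord Howe Island → 04:41 UTC (Aug 3).
Add 14 hours 55 minutes leg 2 → 19:36 UTC.
Add 7 hours 11 minutes layover in Marquesas → 02:47 UTC (Aug 4).
Add 9 hours 55 minutes leg 3 → 12:42 UTC.
Kolkata is UTC+5:30, so local arrival = 12:42 + 5:30 = 18:12 on Aug 4.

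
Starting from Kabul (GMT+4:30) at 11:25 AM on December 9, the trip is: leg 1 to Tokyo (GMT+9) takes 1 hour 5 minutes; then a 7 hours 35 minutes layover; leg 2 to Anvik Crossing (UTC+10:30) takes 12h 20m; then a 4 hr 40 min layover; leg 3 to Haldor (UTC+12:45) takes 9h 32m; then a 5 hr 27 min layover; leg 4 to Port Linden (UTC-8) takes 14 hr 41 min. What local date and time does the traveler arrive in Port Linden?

Convert departure to UTC: 11:25 AM − 4:30 = 6:55 AM UTC on Dec 9.
Add 1 hour and 5 minutes leg 1 → 8:00 AM UTC.
Add 7 hours and 35 minutes layover in Tokyo → 3:35 PM UTC.
Add 12 hours and 20 minutes leg 2 → 3:55 AM UTC (Dec 10).
Add 4 hours 40 minutes layover in Anvik Crossing → 8:35 AM UTC.
Add 9 hours 32 minutes leg 3 → 6:07 PM UTC.
Add 5 hours and 27 minutes layover in Haldor → 11:34 PM UTC.
Add 14 hours and 41 minutes leg 4 → 2:15 PM UTC (Dec 11).
Port Linden is UTC−8:00, so local arrival = 2:15 PM − 8:00 = 6:15 AM on Dec 11.

6:15 AM on Dec 11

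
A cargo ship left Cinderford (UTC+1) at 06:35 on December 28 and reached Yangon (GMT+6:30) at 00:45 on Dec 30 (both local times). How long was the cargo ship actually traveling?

36 hours 40 minutes

Departure in UTC: 06:35 − 1:00 = 05:35 on Dec 28.
Arrival in UTC: 00:45 − 6:30 = 18:15 on Dec 29.
Elapsed = 18:15 − 05:35 (+1 day) = 36 hours 40 minutes.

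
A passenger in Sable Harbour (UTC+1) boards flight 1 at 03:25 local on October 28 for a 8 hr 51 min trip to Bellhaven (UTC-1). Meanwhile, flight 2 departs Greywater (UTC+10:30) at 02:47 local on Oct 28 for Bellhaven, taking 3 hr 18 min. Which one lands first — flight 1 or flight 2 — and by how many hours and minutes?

the second, by 15 hours 41 minutes

Flight 1 in UTC: 03:25 − 1:00 = 02:25 on Oct 28.
+8 hours 51 minutes → arrive 11:16 UTC on Oct 28.
Flight 2 in UTC: 02:47 − 10:30 = 16:17 on Oct 27.
+3 hours and 18 minutes → arrive 19:35 UTC on Oct 27.
Flight 2 lands earlier by 15 hours 41 minutes.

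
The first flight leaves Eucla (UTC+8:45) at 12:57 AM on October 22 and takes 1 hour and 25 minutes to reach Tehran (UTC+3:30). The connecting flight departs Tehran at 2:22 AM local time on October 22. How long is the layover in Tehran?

5 hours 15 minutes

Convert departure to UTC: 12:57 AM − 8:45 = 4:12 PM UTC on Oct 21.
Add 1 hour and 25 minutes flight time → 5:37 PM UTC.
Tehran is UTC+3:30, so local arrival = 5:37 PM + 3:30 = 9:07 PM on Oct 21.
Layover = 2:22 AM − 9:07 PM (+1 day) = 5 hours 15 minutes.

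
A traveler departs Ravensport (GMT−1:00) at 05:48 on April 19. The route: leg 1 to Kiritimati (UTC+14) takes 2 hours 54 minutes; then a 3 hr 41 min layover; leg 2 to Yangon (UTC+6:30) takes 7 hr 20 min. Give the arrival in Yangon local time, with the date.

03:13 on Apr 20

Convert departure to UTC: 05:48 + 1:00 = 06:48 UTC on Apr 19.
Add 2 hours 54 minutes leg 1 → 09:42 UTC.
Add 3 hours 41 minutes layover in Kiritimati → 13:23 UTC.
Add 7 hours and 20 minutes leg 2 → 20:43 UTC.
Yangon is UTC+6:30, so local arrival = 20:43 + 6:30 = 03:13 on Apr 20.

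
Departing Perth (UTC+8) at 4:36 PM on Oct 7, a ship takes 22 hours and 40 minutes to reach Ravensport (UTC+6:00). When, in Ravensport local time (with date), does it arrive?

1:16 PM on October 8

Ravensport is 2:00 behind Perth.
After 22 hours and 40 minutes it is 3:16 PM (Oct 8) in Perth.
Shift by the zone difference: 3:16 PM − 2:00 = 1:16 PM on Oct 8 in Ravensport.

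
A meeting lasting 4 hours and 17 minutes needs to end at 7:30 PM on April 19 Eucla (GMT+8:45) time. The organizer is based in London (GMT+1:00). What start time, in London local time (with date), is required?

Target end time in UTC: 7:30 PM − 8:45 = 10:45 AM on Apr 19.
Subtract 4 hours 17 minutes → start 6:28 AM UTC on Apr 19.
London is UTC+1:00: 6:28 AM + 1:00 = 7:28 AM on Apr 19.

7:28 AM on April 19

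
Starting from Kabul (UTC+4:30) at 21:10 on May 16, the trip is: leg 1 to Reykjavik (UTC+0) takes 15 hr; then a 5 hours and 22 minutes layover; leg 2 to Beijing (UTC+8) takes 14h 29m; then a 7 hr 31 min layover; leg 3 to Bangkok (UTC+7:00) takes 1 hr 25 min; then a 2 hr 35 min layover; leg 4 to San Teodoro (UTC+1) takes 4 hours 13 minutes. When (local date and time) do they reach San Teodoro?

Convert departure to UTC: 21:10 − 4:30 = 16:40 UTC on May 16.
Add 15 hours leg 1 → 07:40 UTC (May 17).
Add 5 hours and 22 minutes layover in Reykjavik → 13:02 UTC.
Add 14 hours 29 minutes leg 2 → 03:31 UTC (May 18).
Add 7 hours 31 minutes layover in Beijing → 11:02 UTC.
Add 1 hour 25 minutes leg 3 → 12:27 UTC.
Add 2 hours and 35 minutes layover in Bangkok → 15:02 UTC.
Add 4 hours and 13 minutes leg 4 → 19:15 UTC.
San Teodoro is UTC+1:00, so local arrival = 19:15 + 1:00 = 20:15 on May 18.

20:15 on May 18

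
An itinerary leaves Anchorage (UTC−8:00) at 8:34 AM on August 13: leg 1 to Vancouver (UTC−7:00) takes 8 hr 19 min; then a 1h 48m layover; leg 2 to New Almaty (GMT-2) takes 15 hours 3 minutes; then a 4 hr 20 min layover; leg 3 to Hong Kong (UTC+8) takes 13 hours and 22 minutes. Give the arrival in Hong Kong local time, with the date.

Convert departure to UTC: 8:34 AM + 8:00 = 4:34 PM UTC on Aug 13.
Add 8 hours 19 minutes leg 1 → 12:53 AM UTC (Aug 14).
Add 1 hour 48 minutes layover in Vancouver → 2:41 AM UTC.
Add 15 hours 3 minutes leg 2 → 5:44 PM UTC.
Add 4 hours and 20 minutes layover in New Almaty → 10:04 PM UTC.
Add 13 hours 22 minutes leg 3 → 11:26 AM UTC (Aug 15).
Hong Kong is UTC+8:00, so local arrival = 11:26 AM + 8:00 = 7:26 PM on Aug 15.

7:26 PM on August 15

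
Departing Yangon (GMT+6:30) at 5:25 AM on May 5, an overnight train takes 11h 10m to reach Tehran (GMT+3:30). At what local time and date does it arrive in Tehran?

Tehran is 3:00 behind Yangon.
After 11 hours 10 minutes it is 4:35 PM in Yangon.
Shift by the zone difference: 4:35 PM − 3:00 = 1:35 PM on May 5 in Tehran.

1:35 PM on May 5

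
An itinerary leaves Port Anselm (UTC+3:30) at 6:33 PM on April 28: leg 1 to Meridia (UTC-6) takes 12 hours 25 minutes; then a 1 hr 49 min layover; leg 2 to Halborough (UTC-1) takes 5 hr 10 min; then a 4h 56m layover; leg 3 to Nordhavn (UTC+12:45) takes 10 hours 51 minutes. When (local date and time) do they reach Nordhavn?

2:59 PM on April 30

Convert departure to UTC: 6:33 PM − 3:30 = 3:03 PM UTC on Apr 28.
Add 12 hours 25 minutes leg 1 → 3:28 AM UTC (Apr 29).
Add 1 hour and 49 minutes layover in Meridia → 5:17 AM UTC.
Add 5 hours 10 minutes leg 2 → 10:27 AM UTC.
Add 4 hours 56 minutes layover in Halborough → 3:23 PM UTC.
Add 10 hours 51 minutes leg 3 → 2:14 AM UTC (Apr 30).
Nordhavn is UTC+12:45, so local arrival = 2:14 AM + 12:45 = 2:59 PM on Apr 30.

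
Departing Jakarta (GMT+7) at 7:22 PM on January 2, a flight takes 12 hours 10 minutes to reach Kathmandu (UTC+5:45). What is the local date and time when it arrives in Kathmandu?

Convert departure to UTC: 7:22 PM − 7:00 = 12:22 PM UTC on Jan 2.
Add 12 hours and 10 minutes travel time → 12:32 AM UTC (Jan 3).
Kathmandu is UTC+5:45, so local arrival = 12:32 AM + 5:45 = 6:17 AM on Jan 3.

6:17 AM on January 3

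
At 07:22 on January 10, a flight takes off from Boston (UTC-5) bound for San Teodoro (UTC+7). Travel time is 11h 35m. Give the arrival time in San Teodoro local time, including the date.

San Teodoro is 12:00 ahead of Boston.
After 11 hours and 35 minutes it is 18:57 in Boston.
Shift by the zone difference: 18:57 + 12:00 = 06:57 on Jan 11 in San Teodoro.

06:57 on Jan 11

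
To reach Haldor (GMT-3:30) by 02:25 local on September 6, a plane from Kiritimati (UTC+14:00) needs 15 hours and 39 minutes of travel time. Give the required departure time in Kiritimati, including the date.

04:16 on September 6

Target arrival in UTC: 02:25 + 3:30 = 05:55 on Sep 6.
Subtract 15 hours 39 minutes → departure 14:16 UTC on Sep 5.
Kiritimati is UTC+14:00: 14:16 + 14:00 = 04:16 on Sep 6.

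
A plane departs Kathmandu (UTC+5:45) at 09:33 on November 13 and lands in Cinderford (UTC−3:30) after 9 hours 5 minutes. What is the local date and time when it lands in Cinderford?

Cinderford is 9:15 behind Kathmandu.
After 9 hours and 5 minutes it is 18:38 in Kathmandu.
Shift by the zone difference: 18:38 − 9:15 = 09:23 on Nov 13 in Cinderford.

09:23 on November 13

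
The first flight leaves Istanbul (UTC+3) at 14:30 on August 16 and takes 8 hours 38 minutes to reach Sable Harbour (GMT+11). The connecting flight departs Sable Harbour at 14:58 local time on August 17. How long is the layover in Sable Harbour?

7 hours 50 minutes

Convert departure to UTC: 14:30 − 3:00 = 11:30 UTC on Aug 16.
Add 8 hours 38 minutes flight time → 20:08 UTC.
Sable Harbour is UTC+11:00, so local arrival = 20:08 + 11:00 = 07:08 on Aug 17.
Layover = 14:58 − 07:08 = 7 hours 50 minutes.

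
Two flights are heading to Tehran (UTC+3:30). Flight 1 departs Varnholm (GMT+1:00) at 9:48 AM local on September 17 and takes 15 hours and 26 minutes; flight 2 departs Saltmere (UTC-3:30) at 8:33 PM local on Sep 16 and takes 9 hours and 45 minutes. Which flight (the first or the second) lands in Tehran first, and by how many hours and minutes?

Flight 1 in UTC: 9:48 AM − 1:00 = 8:48 AM on Sep 17.
+15 hours 26 minutes → arrive 12:14 AM UTC on Sep 18.
Flight 2 in UTC: 8:33 PM + 3:30 = 12:03 AM on Sep 17.
+9 hours 45 minutes → arrive 9:48 AM UTC on Sep 17.
Flight 2 lands earlier by 14 hours 26 minutes.

the second, by 14 hours 26 minutes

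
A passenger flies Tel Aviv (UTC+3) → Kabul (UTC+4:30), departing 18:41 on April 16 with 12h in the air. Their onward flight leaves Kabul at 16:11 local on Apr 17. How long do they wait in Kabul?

8 hours

Convert departure to UTC: 18:41 − 3:00 = 15:41 UTC on Apr 16.
Add 12 hours flight time → 03:41 UTC (Apr 17).
Kabul is UTC+4:30, so local arrival = 03:41 + 4:30 = 08:11 on Apr 17.
Layover = 16:11 − 08:11 = 8 hours.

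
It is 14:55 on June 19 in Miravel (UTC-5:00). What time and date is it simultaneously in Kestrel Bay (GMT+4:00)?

23:55 on June 19

In UTC: 14:55 + 5:00 = 19:55 on Jun 19.
Kestrel Bay is UTC+4:00: 19:55 + 4:00 = 23:55 on Jun 19.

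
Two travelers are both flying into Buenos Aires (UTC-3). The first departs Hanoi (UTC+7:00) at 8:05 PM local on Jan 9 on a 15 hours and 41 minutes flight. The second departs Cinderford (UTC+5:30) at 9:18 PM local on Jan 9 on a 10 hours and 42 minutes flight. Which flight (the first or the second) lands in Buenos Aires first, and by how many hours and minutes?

the second, by 2 hours 16 minutes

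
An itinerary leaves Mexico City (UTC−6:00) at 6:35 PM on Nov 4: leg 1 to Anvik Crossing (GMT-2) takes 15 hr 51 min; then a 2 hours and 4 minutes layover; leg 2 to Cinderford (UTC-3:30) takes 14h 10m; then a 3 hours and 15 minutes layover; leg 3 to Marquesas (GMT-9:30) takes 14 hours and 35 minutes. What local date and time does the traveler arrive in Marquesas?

5:00 PM on November 6

Convert departure to UTC: 6:35 PM + 6:00 = 12:35 AM UTC on Nov 5.
Add 15 hours 51 minutes leg 1 → 4:26 PM UTC.
Add 2 hours and 4 minutes layover in Anvik Crossing → 6:30 PM UTC.
Add 14 hours 10 minutes leg 2 → 8:40 AM UTC (Nov 6).
Add 3 hours and 15 minutes layover in Cinderford → 11:55 AM UTC.
Add 14 hours 35 minutes leg 3 → 2:30 AM UTC (Nov 7).
Marquesas is UTC−9:30, so local arrival = 2:30 AM − 9:30 = 5:00 PM on Nov 6.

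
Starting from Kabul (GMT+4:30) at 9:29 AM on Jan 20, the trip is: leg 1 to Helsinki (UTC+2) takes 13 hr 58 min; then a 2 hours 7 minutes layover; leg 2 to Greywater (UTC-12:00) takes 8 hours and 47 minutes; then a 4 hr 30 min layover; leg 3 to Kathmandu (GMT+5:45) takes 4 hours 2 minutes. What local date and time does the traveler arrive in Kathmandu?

8:08 PM on January 21

Convert departure to UTC: 9:29 AM − 4:30 = 4:59 AM UTC on Jan 20.
Add 13 hours 58 minutes leg 1 → 6:57 PM UTC.
Add 2 hours 7 minutes layover in Helsinki → 9:04 PM UTC.
Add 8 hours 47 minutes leg 2 → 5:51 AM UTC (Jan 21).
Add 4 hours 30 minutes layover in Greywater → 10:21 AM UTC.
Add 4 hours and 2 minutes leg 3 → 2:23 PM UTC.
Kathmandu is UTC+5:45, so local arrival = 2:23 PM + 5:45 = 8:08 PM on Jan 21.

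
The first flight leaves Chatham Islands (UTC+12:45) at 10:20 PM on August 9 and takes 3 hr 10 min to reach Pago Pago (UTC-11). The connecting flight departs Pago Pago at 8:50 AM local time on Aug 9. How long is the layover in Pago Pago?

Convert departure to UTC: 10:20 PM − 12:45 = 9:35 AM UTC on Aug 9.
Add 3 hours and 10 minutes flight time → 12:45 PM UTC.
Pago Pago is UTC−11:00, so local arrival = 12:45 PM − 11:00 = 1:45 AM on Aug 9.
Layover = 8:50 AM − 1:45 AM = 7 hours 5 minutes.

7 hours 5 minutes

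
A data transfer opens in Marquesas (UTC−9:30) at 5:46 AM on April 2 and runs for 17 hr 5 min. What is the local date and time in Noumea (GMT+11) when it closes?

7:21 PM on April 3

Convert start to UTC: 5:46 AM + 9:30 = 3:16 PM UTC on Apr 2.
Add 17 hours 5 minutes duration → 8:21 AM UTC (Apr 3).
Noumea is UTC+11:00, so local end time = 8:21 AM + 11:00 = 7:21 PM on Apr 3.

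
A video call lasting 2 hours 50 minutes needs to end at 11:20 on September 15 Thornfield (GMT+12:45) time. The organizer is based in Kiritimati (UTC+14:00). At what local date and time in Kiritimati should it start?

09:45 on September 15

Target end time in UTC: 11:20 − 12:45 = 22:35 on Sep 14.
Subtract 2 hours 50 minutes → start 19:45 UTC on Sep 14.
Kiritimati is UTC+14:00: 19:45 + 14:00 = 09:45 on Sep 15.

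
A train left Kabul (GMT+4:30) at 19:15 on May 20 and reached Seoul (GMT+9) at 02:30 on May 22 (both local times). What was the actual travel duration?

26 hours 45 minutes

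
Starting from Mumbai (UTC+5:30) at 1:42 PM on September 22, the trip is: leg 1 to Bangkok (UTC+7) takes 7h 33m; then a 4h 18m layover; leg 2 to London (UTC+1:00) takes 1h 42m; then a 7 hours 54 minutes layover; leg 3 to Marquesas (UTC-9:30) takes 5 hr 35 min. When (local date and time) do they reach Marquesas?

1:44 AM on September 23

Convert departure to UTC: 1:42 PM − 5:30 = 8:12 AM UTC on Sep 22.
Add 7 hours and 33 minutes leg 1 → 3:45 PM UTC.
Add 4 hours and 18 minutes layover in Bangkok → 8:03 PM UTC.
Add 1 hour 42 minutes leg 2 → 9:45 PM UTC.
Add 7 hours 54 minutes layover in London → 5:39 AM UTC (Sep 23).
Add 5 hours 35 minutes leg 3 → 11:14 AM UTC.
Marquesas is UTC−9:30, so local arrival = 11:14 AM − 9:30 = 1:44 AM on Sep 23.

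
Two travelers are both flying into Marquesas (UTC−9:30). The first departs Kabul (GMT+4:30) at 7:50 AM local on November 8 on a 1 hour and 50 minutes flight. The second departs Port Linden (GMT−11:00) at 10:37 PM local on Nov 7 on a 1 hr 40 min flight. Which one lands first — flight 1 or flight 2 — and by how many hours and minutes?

Flight 1 in UTC: 7:50 AM − 4:30 = 3:20 AM on Nov 8.
+1 hour and 50 minutes → arrive 5:10 AM UTC on Nov 8.
Flight 2 in UTC: 10:37 PM + 11:00 = 9:37 AM on Nov 8.
+1 hour and 40 minutes → arrive 11:17 AM UTC on Nov 8.
Flight 1 lands earlier by 6 hours 7 minutes.

the first, by 6 hours 7 minutes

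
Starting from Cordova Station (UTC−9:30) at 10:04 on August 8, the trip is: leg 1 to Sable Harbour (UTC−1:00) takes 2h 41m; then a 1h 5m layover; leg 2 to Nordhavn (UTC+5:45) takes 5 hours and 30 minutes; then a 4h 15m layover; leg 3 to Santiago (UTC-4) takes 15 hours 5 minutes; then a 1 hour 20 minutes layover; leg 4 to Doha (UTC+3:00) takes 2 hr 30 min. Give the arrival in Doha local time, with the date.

Convert departure to UTC: 10:04 + 9:30 = 19:34 UTC on Aug 8.
Add 2 hours and 41 minutes leg 1 → 22:15 UTC.
Add 1 hour 5 minutes layover in Sable Harbour → 23:20 UTC.
Add 5 hours and 30 minutes leg 2 → 04:50 UTC (Aug 9).
Add 4 hours 15 minutes layover in Nordhavn → 09:05 UTC.
Add 15 hours 5 minutes leg 3 → 00:10 UTC (Aug 10).
Add 1 hour 20 minutes layover in Santiago → 01:30 UTC.
Add 2 hours and 30 minutes leg 4 → 04:00 UTC.
Doha is UTC+3:00, so local arrival = 04:00 + 3:00 = 07:00 on Aug 10.

07:00 on August 10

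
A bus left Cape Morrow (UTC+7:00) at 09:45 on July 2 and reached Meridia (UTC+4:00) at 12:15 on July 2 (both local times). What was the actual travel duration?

Departure in UTC: 09:45 − 7:00 = 02:45 on Jul 2.
Arrival in UTC: 12:15 − 4:00 = 08:15 on Jul 2.
Elapsed = 08:15 − 02:45 = 5 hours 30 minutes.

5 hours 30 minutes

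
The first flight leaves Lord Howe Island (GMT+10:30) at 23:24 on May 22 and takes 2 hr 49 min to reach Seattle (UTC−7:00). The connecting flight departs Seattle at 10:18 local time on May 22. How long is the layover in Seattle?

1 hour 35 minutes

Convert departure to UTC: 23:24 − 10:30 = 12:54 UTC on May 22.
Add 2 hours and 49 minutes flight time → 15:43 UTC.
Seattle is UTC−7:00, so local arrival = 15:43 − 7:00 = 08:43 on May 22.
Layover = 10:18 − 08:43 = 1 hour 35 minutes.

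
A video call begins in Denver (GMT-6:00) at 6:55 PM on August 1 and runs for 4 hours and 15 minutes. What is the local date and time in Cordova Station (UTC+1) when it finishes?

6:10 AM on August 2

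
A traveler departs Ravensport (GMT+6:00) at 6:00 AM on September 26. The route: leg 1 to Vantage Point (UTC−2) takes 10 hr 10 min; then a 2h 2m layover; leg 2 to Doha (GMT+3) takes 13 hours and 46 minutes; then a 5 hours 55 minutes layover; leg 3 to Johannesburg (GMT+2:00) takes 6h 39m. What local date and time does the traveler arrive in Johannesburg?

Convert departure to UTC: 6:00 AM − 6:00 = 12:00 AM UTC on Sep 26.
Add 10 hours 10 minutes leg 1 → 10:10 AM UTC.
Add 2 hours and 2 minutes layover in Vantage Point → 12:12 PM UTC.
Add 13 hours and 46 minutes leg 2 → 1:58 AM UTC (Sep 27).
Add 5 hours and 55 minutes layover in Doha → 7:53 AM UTC.
Add 6 hours and 39 minutes leg 3 → 2:32 PM UTC.
Johannesburg is UTC+2:00, so local arrival = 2:32 PM + 2:00 = 4:32 PM on Sep 27.

4:32 PM on Sep 27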